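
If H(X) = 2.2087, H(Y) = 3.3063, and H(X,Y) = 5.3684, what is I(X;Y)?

I(X;Y) = H(X) + H(Y) - H(X,Y)
I(X;Y) = 2.2087 + 3.3063 - 5.3684 = 0.1466 bits


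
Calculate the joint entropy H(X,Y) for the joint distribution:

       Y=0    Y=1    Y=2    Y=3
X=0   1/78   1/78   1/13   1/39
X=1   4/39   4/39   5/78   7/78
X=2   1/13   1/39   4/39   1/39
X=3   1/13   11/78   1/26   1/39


H(X,Y) = -Σ p(x,y) log₂ p(x,y)
  p(0,0)=1/78: -0.0128 × log₂(0.0128) = 0.0806
  p(0,1)=1/78: -0.0128 × log₂(0.0128) = 0.0806
  p(0,2)=1/13: -0.0769 × log₂(0.0769) = 0.2846
  p(0,3)=1/39: -0.0256 × log₂(0.0256) = 0.1355
  p(1,0)=4/39: -0.1026 × log₂(0.1026) = 0.3370
  p(1,1)=4/39: -0.1026 × log₂(0.1026) = 0.3370
  p(1,2)=5/78: -0.0641 × log₂(0.0641) = 0.2541
  p(1,3)=7/78: -0.0897 × log₂(0.0897) = 0.3121
  p(2,0)=1/13: -0.0769 × log₂(0.0769) = 0.2846
  p(2,1)=1/39: -0.0256 × log₂(0.0256) = 0.1355
  p(2,2)=4/39: -0.1026 × log₂(0.1026) = 0.3370
  p(2,3)=1/39: -0.0256 × log₂(0.0256) = 0.1355
  p(3,0)=1/13: -0.0769 × log₂(0.0769) = 0.2846
  p(3,1)=11/78: -0.1410 × log₂(0.1410) = 0.3985
  p(3,2)=1/26: -0.0385 × log₂(0.0385) = 0.1808
  p(3,3)=1/39: -0.0256 × log₂(0.0256) = 0.1355
H(X,Y) = 3.7136 bits


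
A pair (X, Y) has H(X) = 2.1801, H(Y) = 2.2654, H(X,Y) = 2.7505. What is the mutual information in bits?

I(X;Y) = H(X) + H(Y) - H(X,Y)
I(X;Y) = 2.1801 + 2.2654 - 2.7505 = 1.695 bits


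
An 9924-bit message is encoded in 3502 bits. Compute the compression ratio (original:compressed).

Compression ratio = Original / Compressed
= 9924 / 3502 = 2.83:1


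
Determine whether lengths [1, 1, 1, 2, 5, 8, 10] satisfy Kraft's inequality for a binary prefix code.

Kraft inequality: Σ 2^(-l_i) ≤ 1 for prefix-free code
Calculating: 2^(-1) + 2^(-1) + 2^(-1) + 2^(-2) + 2^(-5) + 2^(-8) + 2^(-10)
= 0.5 + 0.5 + 0.5 + 0.25 + 0.03125 + 0.00390625 + 0.0009765625
= 1.7861
Since 1.7861 > 1, prefix-free code does not exist


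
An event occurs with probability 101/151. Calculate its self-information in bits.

Information content I(x) = -log₂(p(x))
I = -log₂(101/151) = -log₂(0.6689)
I = 0.5802 bits


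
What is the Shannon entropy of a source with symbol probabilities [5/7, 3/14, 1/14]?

H(X) = -Σ p(x) log₂ p(x)
  -5/7 × log₂(5/7) = 0.3467
  -3/14 × log₂(3/14) = 0.4762
  -1/14 × log₂(1/14) = 0.2720
H(X) = 1.0949 bits


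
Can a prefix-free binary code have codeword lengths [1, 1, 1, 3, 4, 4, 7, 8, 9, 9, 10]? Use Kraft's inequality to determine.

Kraft inequality: Σ 2^(-l_i) ≤ 1 for prefix-free code
Calculating: 2^(-1) + 2^(-1) + 2^(-1) + 2^(-3) + 2^(-4) + 2^(-4) + 2^(-7) + 2^(-8) + 2^(-9) + 2^(-9) + 2^(-10)
= 0.5 + 0.5 + 0.5 + 0.125 + 0.0625 + 0.0625 + 0.0078125 + 0.00390625 + 0.001953125 + 0.001953125 + 0.0009765625
= 1.7666
Since 1.7666 > 1, prefix-free code does not exist


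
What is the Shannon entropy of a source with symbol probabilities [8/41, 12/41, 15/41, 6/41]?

H(X) = -Σ p(x) log₂ p(x)
  -8/41 × log₂(8/41) = 0.4600
  -12/41 × log₂(12/41) = 0.5188
  -15/41 × log₂(15/41) = 0.5307
  -6/41 × log₂(6/41) = 0.4057
H(X) = 1.9153 bits


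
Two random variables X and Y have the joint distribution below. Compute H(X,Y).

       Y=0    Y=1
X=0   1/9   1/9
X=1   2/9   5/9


H(X,Y) = -Σ p(x,y) log₂ p(x,y)
  p(0,0)=1/9: -0.1111 × log₂(0.1111) = 0.3522
  p(0,1)=1/9: -0.1111 × log₂(0.1111) = 0.3522
  p(1,0)=2/9: -0.2222 × log₂(0.2222) = 0.4822
  p(1,1)=5/9: -0.5556 × log₂(0.5556) = 0.4711
H(X,Y) = 1.6577 bits


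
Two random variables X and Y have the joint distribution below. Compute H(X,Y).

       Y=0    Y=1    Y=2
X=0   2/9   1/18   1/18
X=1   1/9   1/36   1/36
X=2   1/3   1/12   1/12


H(X,Y) = -Σ p(x,y) log₂ p(x,y)
  p(0,0)=2/9: -0.2222 × log₂(0.2222) = 0.4822
  p(0,1)=1/18: -0.0556 × log₂(0.0556) = 0.2317
  p(0,2)=1/18: -0.0556 × log₂(0.0556) = 0.2317
  p(1,0)=1/9: -0.1111 × log₂(0.1111) = 0.3522
  p(1,1)=1/36: -0.0278 × log₂(0.0278) = 0.1436
  p(1,2)=1/36: -0.0278 × log₂(0.0278) = 0.1436
  p(2,0)=1/3: -0.3333 × log₂(0.3333) = 0.5283
  p(2,1)=1/12: -0.0833 × log₂(0.0833) = 0.2987
  p(2,2)=1/12: -0.0833 × log₂(0.0833) = 0.2987
H(X,Y) = 2.7108 bits


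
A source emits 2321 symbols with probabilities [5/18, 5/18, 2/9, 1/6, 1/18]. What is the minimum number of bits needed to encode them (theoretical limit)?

Entropy H = 2.1714 bits/symbol
Minimum bits = H × n = 2.1714 × 2321
= 5039.73 bits


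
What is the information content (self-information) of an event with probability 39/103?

Information content I(x) = -log₂(p(x))
I = -log₂(39/103) = -log₂(0.3786)
I = 1.4011 bits


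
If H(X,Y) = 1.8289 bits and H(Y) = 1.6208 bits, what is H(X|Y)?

Chain rule: H(X,Y) = H(X|Y) + H(Y)
H(X|Y) = H(X,Y) - H(Y) = 1.8289 - 1.6208 = 0.2081 bits


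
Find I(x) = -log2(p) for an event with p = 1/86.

Information content I(x) = -log₂(p(x))
I = -log₂(1/86) = -log₂(0.0116)
I = 6.4263 bits


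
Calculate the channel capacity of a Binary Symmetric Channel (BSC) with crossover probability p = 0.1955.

For BSC with error probability p:
C = 1 - H(p) where H(p) is binary entropy
H(0.1955) = -0.1955 × log₂(0.1955) - 0.8045 × log₂(0.8045)
H(p) = 0.7128
C = 1 - 0.7128 = 0.2872 bits/use


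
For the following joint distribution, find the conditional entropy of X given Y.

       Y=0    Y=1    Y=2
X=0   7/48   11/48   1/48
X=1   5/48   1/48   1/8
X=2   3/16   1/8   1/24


H(X|Y) = Σ_y p(y) H(X|Y=y)
  p(Y=0) = 7/16, H(X|Y=0) = 1.5452
  p(Y=1) = 3/8, H(X|Y=1) = 1.1942
  p(Y=2) = 3/16, H(X|Y=2) = 1.2244
H(X|Y) = 0.4375×1.5452 + 0.3750×1.1942 + 0.1875×1.2244 = 1.3534 bits


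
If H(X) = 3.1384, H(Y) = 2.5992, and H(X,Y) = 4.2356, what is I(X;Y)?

I(X;Y) = H(X) + H(Y) - H(X,Y)
I(X;Y) = 3.1384 + 2.5992 - 4.2356 = 1.502 bits


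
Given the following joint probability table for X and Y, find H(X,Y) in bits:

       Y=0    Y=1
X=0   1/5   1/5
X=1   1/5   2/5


H(X,Y) = -Σ p(x,y) log₂ p(x,y)
  p(0,0)=1/5: -0.2000 × log₂(0.2000) = 0.4644
  p(0,1)=1/5: -0.2000 × log₂(0.2000) = 0.4644
  p(1,0)=1/5: -0.2000 × log₂(0.2000) = 0.4644
  p(1,1)=2/5: -0.4000 × log₂(0.4000) = 0.5288
H(X,Y) = 1.9219 bits


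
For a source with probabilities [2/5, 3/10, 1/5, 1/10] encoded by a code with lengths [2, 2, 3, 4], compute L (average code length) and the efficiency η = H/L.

Average length L = Σ p_i × l_i = 2.4000 bits
Entropy H = 1.8464 bits
Efficiency η = H/L × 100% = 76.93%


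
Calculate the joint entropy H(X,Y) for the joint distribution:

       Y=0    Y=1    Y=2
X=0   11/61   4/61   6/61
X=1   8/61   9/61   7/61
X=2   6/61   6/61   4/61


H(X,Y) = -Σ p(x,y) log₂ p(x,y)
  p(0,0)=11/61: -0.1803 × log₂(0.1803) = 0.4456
  p(0,1)=4/61: -0.0656 × log₂(0.0656) = 0.2578
  p(0,2)=6/61: -0.0984 × log₂(0.0984) = 0.3291
  p(1,0)=8/61: -0.1311 × log₂(0.1311) = 0.3844
  p(1,1)=9/61: -0.1475 × log₂(0.1475) = 0.4073
  p(1,2)=7/61: -0.1148 × log₂(0.1148) = 0.3584
  p(2,0)=6/61: -0.0984 × log₂(0.0984) = 0.3291
  p(2,1)=6/61: -0.0984 × log₂(0.0984) = 0.3291
  p(2,2)=4/61: -0.0656 × log₂(0.0656) = 0.2578
H(X,Y) = 3.0985 bits


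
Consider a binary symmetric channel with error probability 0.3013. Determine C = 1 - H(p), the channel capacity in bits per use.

For BSC with error probability p:
C = 1 - H(p) where H(p) is binary entropy
H(0.3013) = -0.3013 × log₂(0.3013) - 0.6987 × log₂(0.6987)
H(p) = 0.8829
C = 1 - 0.8829 = 0.1171 bits/use


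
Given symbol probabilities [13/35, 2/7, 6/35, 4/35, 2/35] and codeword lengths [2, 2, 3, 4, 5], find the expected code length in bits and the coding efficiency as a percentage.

Average length L = Σ p_i × l_i = 2.5714 bits
Entropy H = 2.0769 bits
Efficiency η = H/L × 100% = 80.77%


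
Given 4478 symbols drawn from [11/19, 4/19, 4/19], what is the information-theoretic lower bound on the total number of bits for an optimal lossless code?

Entropy H = 1.4030 bits/symbol
Minimum bits = H × n = 1.4030 × 4478
= 6282.60 bits


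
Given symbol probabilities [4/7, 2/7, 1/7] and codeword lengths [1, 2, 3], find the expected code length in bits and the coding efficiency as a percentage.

Average length L = Σ p_i × l_i = 1.5714 bits
Entropy H = 1.3788 bits
Efficiency η = H/L × 100% = 87.74%


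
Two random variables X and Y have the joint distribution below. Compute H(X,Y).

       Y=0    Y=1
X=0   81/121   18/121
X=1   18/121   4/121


H(X,Y) = -Σ p(x,y) log₂ p(x,y)
  p(0,0)=81/121: -0.6694 × log₂(0.6694) = 0.3876
  p(0,1)=18/121: -0.1488 × log₂(0.1488) = 0.4089
  p(1,0)=18/121: -0.1488 × log₂(0.1488) = 0.4089
  p(1,1)=4/121: -0.0331 × log₂(0.0331) = 0.1626
H(X,Y) = 1.3681 bits


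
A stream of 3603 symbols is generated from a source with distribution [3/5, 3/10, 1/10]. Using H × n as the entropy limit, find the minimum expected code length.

Entropy H = 1.2955 bits/symbol
Minimum bits = H × n = 1.2955 × 3603
= 4667.55 bits


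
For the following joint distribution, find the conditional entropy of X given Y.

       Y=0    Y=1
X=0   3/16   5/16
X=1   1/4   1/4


H(X|Y) = Σ_y p(y) H(X|Y=y)
  p(Y=0) = 7/16, H(X|Y=0) = 0.9852
  p(Y=1) = 9/16, H(X|Y=1) = 0.9911
H(X|Y) = 0.4375×0.9852 + 0.5625×0.9911 = 0.9885 bits


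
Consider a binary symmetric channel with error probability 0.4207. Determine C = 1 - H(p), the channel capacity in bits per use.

For BSC with error probability p:
C = 1 - H(p) where H(p) is binary entropy
H(0.4207) = -0.4207 × log₂(0.4207) - 0.5793 × log₂(0.5793)
H(p) = 0.9818
C = 1 - 0.9818 = 0.0182 bits/use


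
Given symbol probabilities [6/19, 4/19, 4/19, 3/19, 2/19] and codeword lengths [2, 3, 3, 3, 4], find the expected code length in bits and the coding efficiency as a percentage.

Average length L = Σ p_i × l_i = 2.7895 bits
Entropy H = 2.2340 bits
Efficiency η = H/L × 100% = 80.09%


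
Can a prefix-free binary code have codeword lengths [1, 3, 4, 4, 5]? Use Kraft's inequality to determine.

Kraft inequality: Σ 2^(-l_i) ≤ 1 for prefix-free code
Calculating: 2^(-1) + 2^(-3) + 2^(-4) + 2^(-4) + 2^(-5)
= 0.5 + 0.125 + 0.0625 + 0.0625 + 0.03125
= 0.7812
Since 0.7812 ≤ 1, prefix-free code exists


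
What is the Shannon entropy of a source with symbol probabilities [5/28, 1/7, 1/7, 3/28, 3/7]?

H(X) = -Σ p(x) log₂ p(x)
  -5/28 × log₂(5/28) = 0.4438
  -1/7 × log₂(1/7) = 0.4011
  -1/7 × log₂(1/7) = 0.4011
  -3/28 × log₂(3/28) = 0.3453
  -3/7 × log₂(3/7) = 0.5239
H(X) = 2.1151 bits


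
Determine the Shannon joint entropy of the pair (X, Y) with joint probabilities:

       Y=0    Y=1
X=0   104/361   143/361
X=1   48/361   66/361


H(X,Y) = -Σ p(x,y) log₂ p(x,y)
  p(0,0)=104/361: -0.2881 × log₂(0.2881) = 0.5172
  p(0,1)=143/361: -0.3961 × log₂(0.3961) = 0.5292
  p(1,0)=48/361: -0.1330 × log₂(0.1330) = 0.3870
  p(1,1)=66/361: -0.1828 × log₂(0.1828) = 0.4482
H(X,Y) = 1.8817 bits


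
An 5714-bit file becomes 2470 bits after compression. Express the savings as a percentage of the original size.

Space savings = (1 - Compressed/Original) × 100%
= (1 - 2470/5714) × 100%
= 56.77%


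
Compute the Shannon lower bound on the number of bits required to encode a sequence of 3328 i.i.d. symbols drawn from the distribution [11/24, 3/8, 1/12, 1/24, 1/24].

Entropy H = 1.7273 bits/symbol
Minimum bits = H × n = 1.7273 × 3328
= 5748.57 bits


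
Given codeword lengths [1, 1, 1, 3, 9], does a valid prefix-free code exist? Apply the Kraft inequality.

Kraft inequality: Σ 2^(-l_i) ≤ 1 for prefix-free code
Calculating: 2^(-1) + 2^(-1) + 2^(-1) + 2^(-3) + 2^(-9)
= 0.5 + 0.5 + 0.5 + 0.125 + 0.001953125
= 1.6270
Since 1.6270 > 1, prefix-free code does not exist


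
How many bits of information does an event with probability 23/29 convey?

Information content I(x) = -log₂(p(x))
I = -log₂(23/29) = -log₂(0.7931)
I = 0.3344 bits


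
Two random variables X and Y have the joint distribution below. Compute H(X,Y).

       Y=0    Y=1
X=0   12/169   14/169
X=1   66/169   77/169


H(X,Y) = -Σ p(x,y) log₂ p(x,y)
  p(0,0)=12/169: -0.0710 × log₂(0.0710) = 0.2710
  p(0,1)=14/169: -0.0828 × log₂(0.0828) = 0.2977
  p(1,0)=66/169: -0.3905 × log₂(0.3905) = 0.5298
  p(1,1)=77/169: -0.4556 × log₂(0.4556) = 0.5167
H(X,Y) = 1.6151 bits


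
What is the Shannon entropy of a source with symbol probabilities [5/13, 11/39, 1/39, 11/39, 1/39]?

H(X) = -Σ p(x) log₂ p(x)
  -5/13 × log₂(5/13) = 0.5302
  -11/39 × log₂(11/39) = 0.5150
  -1/39 × log₂(1/39) = 0.1355
  -11/39 × log₂(11/39) = 0.5150
  -1/39 × log₂(1/39) = 0.1355
H(X) = 1.8313 bits


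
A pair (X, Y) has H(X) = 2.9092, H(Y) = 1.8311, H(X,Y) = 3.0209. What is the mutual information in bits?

I(X;Y) = H(X) + H(Y) - H(X,Y)
I(X;Y) = 2.9092 + 1.8311 - 3.0209 = 1.7194 bits


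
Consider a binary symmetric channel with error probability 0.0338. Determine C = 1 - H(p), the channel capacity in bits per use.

For BSC with error probability p:
C = 1 - H(p) where H(p) is binary entropy
H(0.0338) = -0.0338 × log₂(0.0338) - 0.9662 × log₂(0.9662)
H(p) = 0.2131
C = 1 - 0.2131 = 0.7869 bits/use


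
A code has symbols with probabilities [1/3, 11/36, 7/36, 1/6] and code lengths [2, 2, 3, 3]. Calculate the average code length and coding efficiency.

Average length L = Σ p_i × l_i = 2.3611 bits
Entropy H = 1.9412 bits
Efficiency η = H/L × 100% = 82.21%


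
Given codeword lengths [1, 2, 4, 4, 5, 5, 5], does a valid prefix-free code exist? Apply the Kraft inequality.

Kraft inequality: Σ 2^(-l_i) ≤ 1 for prefix-free code
Calculating: 2^(-1) + 2^(-2) + 2^(-4) + 2^(-4) + 2^(-5) + 2^(-5) + 2^(-5)
= 0.5 + 0.25 + 0.0625 + 0.0625 + 0.03125 + 0.03125 + 0.03125
= 0.9688
Since 0.9688 ≤ 1, prefix-free code exists


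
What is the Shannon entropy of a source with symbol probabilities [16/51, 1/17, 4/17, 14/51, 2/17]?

H(X) = -Σ p(x) log₂ p(x)
  -16/51 × log₂(16/51) = 0.5247
  -1/17 × log₂(1/17) = 0.2404
  -4/17 × log₂(4/17) = 0.4912
  -14/51 × log₂(14/51) = 0.5120
  -2/17 × log₂(2/17) = 0.3632
H(X) = 2.1315 bits


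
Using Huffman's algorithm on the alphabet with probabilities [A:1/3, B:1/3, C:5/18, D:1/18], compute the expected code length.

Huffman tree construction:
Combine smallest probabilities repeatedly
Resulting codes:
  A: 10 (length 2)
  B: 11 (length 2)
  C: 01 (length 2)
  D: 00 (length 2)
Average length = Σ p(s) × length(s) = 2.0000 bits


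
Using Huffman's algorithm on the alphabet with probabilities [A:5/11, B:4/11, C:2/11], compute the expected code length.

Huffman tree construction:
Combine smallest probabilities repeatedly
Resulting codes:
  A: 0 (length 1)
  B: 11 (length 2)
  C: 10 (length 2)
Average length = Σ p(s) × length(s) = 1.5455 bits


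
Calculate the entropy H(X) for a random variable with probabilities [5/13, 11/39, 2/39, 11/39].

H(X) = -Σ p(x) log₂ p(x)
  -5/13 × log₂(5/13) = 0.5302
  -11/39 × log₂(11/39) = 0.5150
  -2/39 × log₂(2/39) = 0.2198
  -11/39 × log₂(11/39) = 0.5150
H(X) = 1.7800 bits


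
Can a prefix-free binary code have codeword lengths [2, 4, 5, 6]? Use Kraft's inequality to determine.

Kraft inequality: Σ 2^(-l_i) ≤ 1 for prefix-free code
Calculating: 2^(-2) + 2^(-4) + 2^(-5) + 2^(-6)
= 0.25 + 0.0625 + 0.03125 + 0.015625
= 0.3594
Since 0.3594 ≤ 1, prefix-free code exists


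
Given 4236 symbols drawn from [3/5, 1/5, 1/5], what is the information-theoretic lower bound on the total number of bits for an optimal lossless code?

Entropy H = 1.3710 bits/symbol
Minimum bits = H × n = 1.3710 × 4236
= 5807.35 bits


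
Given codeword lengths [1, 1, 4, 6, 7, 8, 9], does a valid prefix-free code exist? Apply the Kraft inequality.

Kraft inequality: Σ 2^(-l_i) ≤ 1 for prefix-free code
Calculating: 2^(-1) + 2^(-1) + 2^(-4) + 2^(-6) + 2^(-7) + 2^(-8) + 2^(-9)
= 0.5 + 0.5 + 0.0625 + 0.015625 + 0.0078125 + 0.00390625 + 0.001953125
= 1.0918
Since 1.0918 > 1, prefix-free code does not exist


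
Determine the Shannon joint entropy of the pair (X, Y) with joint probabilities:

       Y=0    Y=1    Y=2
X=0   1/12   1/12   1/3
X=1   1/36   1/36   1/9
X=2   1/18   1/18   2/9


H(X,Y) = -Σ p(x,y) log₂ p(x,y)
  p(0,0)=1/12: -0.0833 × log₂(0.0833) = 0.2987
  p(0,1)=1/12: -0.0833 × log₂(0.0833) = 0.2987
  p(0,2)=1/3: -0.3333 × log₂(0.3333) = 0.5283
  p(1,0)=1/36: -0.0278 × log₂(0.0278) = 0.1436
  p(1,1)=1/36: -0.0278 × log₂(0.0278) = 0.1436
  p(1,2)=1/9: -0.1111 × log₂(0.1111) = 0.3522
  p(2,0)=1/18: -0.0556 × log₂(0.0556) = 0.2317
  p(2,1)=1/18: -0.0556 × log₂(0.0556) = 0.2317
  p(2,2)=2/9: -0.2222 × log₂(0.2222) = 0.4822
H(X,Y) = 2.7108 bits


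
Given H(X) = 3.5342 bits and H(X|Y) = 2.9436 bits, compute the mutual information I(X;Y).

I(X;Y) = H(X) - H(X|Y)
I(X;Y) = 3.5342 - 2.9436 = 0.5906 bits


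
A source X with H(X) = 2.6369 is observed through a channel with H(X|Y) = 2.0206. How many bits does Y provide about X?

I(X;Y) = H(X) - H(X|Y)
I(X;Y) = 2.6369 - 2.0206 = 0.6163 bits


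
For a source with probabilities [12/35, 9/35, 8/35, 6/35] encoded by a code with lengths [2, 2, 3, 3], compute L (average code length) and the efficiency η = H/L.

Average length L = Σ p_i × l_i = 2.4000 bits
Entropy H = 1.9562 bits
Efficiency η = H/L × 100% = 81.51%


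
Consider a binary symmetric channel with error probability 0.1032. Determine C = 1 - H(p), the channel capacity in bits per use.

For BSC with error probability p:
C = 1 - H(p) where H(p) is binary entropy
H(0.1032) = -0.1032 × log₂(0.1032) - 0.8968 × log₂(0.8968)
H(p) = 0.4791
C = 1 - 0.4791 = 0.5209 bits/use


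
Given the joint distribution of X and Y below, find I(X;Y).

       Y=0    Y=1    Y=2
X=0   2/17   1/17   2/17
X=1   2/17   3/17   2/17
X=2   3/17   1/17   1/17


H(X) = 1.5657, H(Y) = 1.5657, H(X,Y) = 3.0575
I(X;Y) = H(X) + H(Y) - H(X,Y) = 0.0738 bits


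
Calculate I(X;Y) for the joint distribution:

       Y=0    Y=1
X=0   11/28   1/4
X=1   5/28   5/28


H(X) = 0.9403, H(Y) = 0.9852, H(X,Y) = 1.9172
I(X;Y) = H(X) + H(Y) - H(X,Y) = 0.0083 bits


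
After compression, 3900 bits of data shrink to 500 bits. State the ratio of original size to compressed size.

Compression ratio = Original / Compressed
= 3900 / 500 = 7.80:1


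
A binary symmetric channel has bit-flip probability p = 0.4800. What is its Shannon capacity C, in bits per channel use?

For BSC with error probability p:
C = 1 - H(p) where H(p) is binary entropy
H(0.4800) = -0.4800 × log₂(0.4800) - 0.5200 × log₂(0.5200)
H(p) = 0.9988
C = 1 - 0.9988 = 0.0012 bits/use


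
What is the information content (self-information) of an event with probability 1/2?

Information content I(x) = -log₂(p(x))
I = -log₂(1/2) = -log₂(0.5000)
I = 1.0000 bits


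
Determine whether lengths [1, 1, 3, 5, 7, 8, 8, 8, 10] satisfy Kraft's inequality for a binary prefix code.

Kraft inequality: Σ 2^(-l_i) ≤ 1 for prefix-free code
Calculating: 2^(-1) + 2^(-1) + 2^(-3) + 2^(-5) + 2^(-7) + 2^(-8) + 2^(-8) + 2^(-8) + 2^(-10)
= 0.5 + 0.5 + 0.125 + 0.03125 + 0.0078125 + 0.00390625 + 0.00390625 + 0.00390625 + 0.0009765625
= 1.1768
Since 1.1768 > 1, prefix-free code does not exist


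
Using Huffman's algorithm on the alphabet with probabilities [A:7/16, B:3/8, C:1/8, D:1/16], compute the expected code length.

Huffman tree construction:
Combine smallest probabilities repeatedly
Resulting codes:
  A: 0 (length 1)
  B: 11 (length 2)
  C: 101 (length 3)
  D: 100 (length 3)
Average length = Σ p(s) × length(s) = 1.7500 bits


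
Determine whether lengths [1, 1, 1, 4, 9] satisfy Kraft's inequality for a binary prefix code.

Kraft inequality: Σ 2^(-l_i) ≤ 1 for prefix-free code
Calculating: 2^(-1) + 2^(-1) + 2^(-1) + 2^(-4) + 2^(-9)
= 0.5 + 0.5 + 0.5 + 0.0625 + 0.001953125
= 1.5645
Since 1.5645 > 1, prefix-free code does not exist


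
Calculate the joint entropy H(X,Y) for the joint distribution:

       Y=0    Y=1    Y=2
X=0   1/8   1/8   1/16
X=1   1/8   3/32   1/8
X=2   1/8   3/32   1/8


H(X,Y) = -Σ p(x,y) log₂ p(x,y)
  p(0,0)=1/8: -0.1250 × log₂(0.1250) = 0.3750
  p(0,1)=1/8: -0.1250 × log₂(0.1250) = 0.3750
  p(0,2)=1/16: -0.0625 × log₂(0.0625) = 0.2500
  p(1,0)=1/8: -0.1250 × log₂(0.1250) = 0.3750
  p(1,1)=3/32: -0.0938 × log₂(0.0938) = 0.3202
  p(1,2)=1/8: -0.1250 × log₂(0.1250) = 0.3750
  p(2,0)=1/8: -0.1250 × log₂(0.1250) = 0.3750
  p(2,1)=3/32: -0.0938 × log₂(0.0938) = 0.3202
  p(2,2)=1/8: -0.1250 × log₂(0.1250) = 0.3750
H(X,Y) = 3.1403 bits


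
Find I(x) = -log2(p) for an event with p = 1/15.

Information content I(x) = -log₂(p(x))
I = -log₂(1/15) = -log₂(0.0667)
I = 3.9069 bits


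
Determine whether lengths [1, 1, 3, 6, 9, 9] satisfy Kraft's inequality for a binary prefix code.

Kraft inequality: Σ 2^(-l_i) ≤ 1 for prefix-free code
Calculating: 2^(-1) + 2^(-1) + 2^(-3) + 2^(-6) + 2^(-9) + 2^(-9)
= 0.5 + 0.5 + 0.125 + 0.015625 + 0.001953125 + 0.001953125
= 1.1445
Since 1.1445 > 1, prefix-free code does not exist


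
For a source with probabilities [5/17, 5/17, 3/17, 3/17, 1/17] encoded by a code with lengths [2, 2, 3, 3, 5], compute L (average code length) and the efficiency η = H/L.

Average length L = Σ p_i × l_i = 2.5294 bits
Entropy H = 2.1622 bits
Efficiency η = H/L × 100% = 85.48%


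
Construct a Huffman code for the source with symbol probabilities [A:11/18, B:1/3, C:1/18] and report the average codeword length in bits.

Huffman tree construction:
Combine smallest probabilities repeatedly
Resulting codes:
  A: 1 (length 1)
  B: 01 (length 2)
  C: 00 (length 2)
Average length = Σ p(s) × length(s) = 1.3889 bits


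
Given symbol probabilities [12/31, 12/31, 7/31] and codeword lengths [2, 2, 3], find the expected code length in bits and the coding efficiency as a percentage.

Average length L = Σ p_i × l_i = 2.2258 bits
Entropy H = 1.5448 bits
Efficiency η = H/L × 100% = 69.41%


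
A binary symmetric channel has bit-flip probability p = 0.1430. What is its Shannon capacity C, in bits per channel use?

For BSC with error probability p:
C = 1 - H(p) where H(p) is binary entropy
H(0.1430) = -0.1430 × log₂(0.1430) - 0.8570 × log₂(0.8570)
H(p) = 0.5920
C = 1 - 0.5920 = 0.4080 bits/use


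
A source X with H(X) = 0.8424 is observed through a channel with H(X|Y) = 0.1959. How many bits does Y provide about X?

I(X;Y) = H(X) - H(X|Y)
I(X;Y) = 0.8424 - 0.1959 = 0.6465 bits


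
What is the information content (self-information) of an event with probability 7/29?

Information content I(x) = -log₂(p(x))
I = -log₂(7/29) = -log₂(0.2414)
I = 2.0506 bits


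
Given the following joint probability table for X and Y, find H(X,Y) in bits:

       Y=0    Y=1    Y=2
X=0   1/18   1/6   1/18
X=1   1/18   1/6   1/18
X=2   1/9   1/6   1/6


H(X,Y) = -Σ p(x,y) log₂ p(x,y)
  p(0,0)=1/18: -0.0556 × log₂(0.0556) = 0.2317
  p(0,1)=1/6: -0.1667 × log₂(0.1667) = 0.4308
  p(0,2)=1/18: -0.0556 × log₂(0.0556) = 0.2317
  p(1,0)=1/18: -0.0556 × log₂(0.0556) = 0.2317
  p(1,1)=1/6: -0.1667 × log₂(0.1667) = 0.4308
  p(1,2)=1/18: -0.0556 × log₂(0.0556) = 0.2317
  p(2,0)=1/9: -0.1111 × log₂(0.1111) = 0.3522
  p(2,1)=1/6: -0.1667 × log₂(0.1667) = 0.4308
  p(2,2)=1/6: -0.1667 × log₂(0.1667) = 0.4308
H(X,Y) = 3.0022 bits


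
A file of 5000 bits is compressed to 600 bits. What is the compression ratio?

Compression ratio = Original / Compressed
= 5000 / 600 = 8.33:1


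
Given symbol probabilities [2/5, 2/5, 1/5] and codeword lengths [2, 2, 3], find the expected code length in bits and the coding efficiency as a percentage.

Average length L = Σ p_i × l_i = 2.2000 bits
Entropy H = 1.5219 bits
Efficiency η = H/L × 100% = 69.18%


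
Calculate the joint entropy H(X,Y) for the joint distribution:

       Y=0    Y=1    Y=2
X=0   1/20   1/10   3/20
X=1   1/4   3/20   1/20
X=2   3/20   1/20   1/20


H(X,Y) = -Σ p(x,y) log₂ p(x,y)
  p(0,0)=1/20: -0.0500 × log₂(0.0500) = 0.2161
  p(0,1)=1/10: -0.1000 × log₂(0.1000) = 0.3322
  p(0,2)=3/20: -0.1500 × log₂(0.1500) = 0.4105
  p(1,0)=1/4: -0.2500 × log₂(0.2500) = 0.5000
  p(1,1)=3/20: -0.1500 × log₂(0.1500) = 0.4105
  p(1,2)=1/20: -0.0500 × log₂(0.0500) = 0.2161
  p(2,0)=3/20: -0.1500 × log₂(0.1500) = 0.4105
  p(2,1)=1/20: -0.0500 × log₂(0.0500) = 0.2161
  p(2,2)=1/20: -0.0500 × log₂(0.0500) = 0.2161
H(X,Y) = 2.9282 bits


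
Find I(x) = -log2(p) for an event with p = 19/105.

Information content I(x) = -log₂(p(x))
I = -log₂(19/105) = -log₂(0.1810)
I = 2.4663 bits


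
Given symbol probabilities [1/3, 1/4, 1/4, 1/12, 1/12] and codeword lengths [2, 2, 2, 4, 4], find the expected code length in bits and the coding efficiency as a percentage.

Average length L = Σ p_i × l_i = 2.3333 bits
Entropy H = 2.1258 bits
Efficiency η = H/L × 100% = 91.11%


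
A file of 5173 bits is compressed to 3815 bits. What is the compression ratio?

Compression ratio = Original / Compressed
= 5173 / 3815 = 1.36:1


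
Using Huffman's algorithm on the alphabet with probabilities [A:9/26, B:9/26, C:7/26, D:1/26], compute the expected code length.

Huffman tree construction:
Combine smallest probabilities repeatedly
Resulting codes:
  A: 11 (length 2)
  B: 0 (length 1)
  C: 101 (length 3)
  D: 100 (length 3)
Average length = Σ p(s) × length(s) = 1.9615 bits


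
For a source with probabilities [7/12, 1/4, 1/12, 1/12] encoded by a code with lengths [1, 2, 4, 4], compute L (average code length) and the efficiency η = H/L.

Average length L = Σ p_i × l_i = 1.7500 bits
Entropy H = 1.5511 bits
Efficiency η = H/L × 100% = 88.63%


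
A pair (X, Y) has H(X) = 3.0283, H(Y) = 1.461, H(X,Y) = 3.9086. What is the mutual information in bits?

I(X;Y) = H(X) + H(Y) - H(X,Y)
I(X;Y) = 3.0283 + 1.461 - 3.9086 = 0.5807 bits


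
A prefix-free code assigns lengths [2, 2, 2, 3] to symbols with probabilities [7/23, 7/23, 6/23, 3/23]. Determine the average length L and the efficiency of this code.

Average length L = Σ p_i × l_i = 2.1304 bits
Entropy H = 1.9337 bits
Efficiency η = H/L × 100% = 90.76%


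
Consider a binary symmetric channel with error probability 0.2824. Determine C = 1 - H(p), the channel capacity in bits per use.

For BSC with error probability p:
C = 1 - H(p) where H(p) is binary entropy
H(0.2824) = -0.2824 × log₂(0.2824) - 0.7176 × log₂(0.7176)
H(p) = 0.8587
C = 1 - 0.8587 = 0.1413 bits/use


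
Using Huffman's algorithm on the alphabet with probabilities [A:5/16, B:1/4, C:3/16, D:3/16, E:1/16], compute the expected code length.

Huffman tree construction:
Combine smallest probabilities repeatedly
Resulting codes:
  A: 11 (length 2)
  B: 01 (length 2)
  C: 101 (length 3)
  D: 00 (length 2)
  E: 100 (length 3)
Average length = Σ p(s) × length(s) = 2.2500 bits


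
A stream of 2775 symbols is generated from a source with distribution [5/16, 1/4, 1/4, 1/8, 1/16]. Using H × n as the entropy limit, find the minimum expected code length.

Entropy H = 2.1494 bits/symbol
Minimum bits = H × n = 2.1494 × 2775
= 5964.58 bits


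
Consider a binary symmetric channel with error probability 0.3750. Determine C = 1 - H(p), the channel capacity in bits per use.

For BSC with error probability p:
C = 1 - H(p) where H(p) is binary entropy
H(0.3750) = -0.3750 × log₂(0.3750) - 0.6250 × log₂(0.6250)
H(p) = 0.9544
C = 1 - 0.9544 = 0.0456 bits/use


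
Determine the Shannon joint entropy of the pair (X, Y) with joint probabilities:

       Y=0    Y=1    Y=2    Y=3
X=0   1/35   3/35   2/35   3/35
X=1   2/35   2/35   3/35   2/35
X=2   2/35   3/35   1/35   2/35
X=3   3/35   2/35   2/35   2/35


H(X,Y) = -Σ p(x,y) log₂ p(x,y)
  p(0,0)=1/35: -0.0286 × log₂(0.0286) = 0.1466
  p(0,1)=3/35: -0.0857 × log₂(0.0857) = 0.3038
  p(0,2)=2/35: -0.0571 × log₂(0.0571) = 0.2360
  p(0,3)=3/35: -0.0857 × log₂(0.0857) = 0.3038
  p(1,0)=2/35: -0.0571 × log₂(0.0571) = 0.2360
  p(1,1)=2/35: -0.0571 × log₂(0.0571) = 0.2360
  p(1,2)=3/35: -0.0857 × log₂(0.0857) = 0.3038
  p(1,3)=2/35: -0.0571 × log₂(0.0571) = 0.2360
  p(2,0)=2/35: -0.0571 × log₂(0.0571) = 0.2360
  p(2,1)=3/35: -0.0857 × log₂(0.0857) = 0.3038
  p(2,2)=1/35: -0.0286 × log₂(0.0286) = 0.1466
  p(2,3)=2/35: -0.0571 × log₂(0.0571) = 0.2360
  p(3,0)=3/35: -0.0857 × log₂(0.0857) = 0.3038
  p(3,1)=2/35: -0.0571 × log₂(0.0571) = 0.2360
  p(3,2)=2/35: -0.0571 × log₂(0.0571) = 0.2360
  p(3,3)=2/35: -0.0571 × log₂(0.0571) = 0.2360
H(X,Y) = 3.9357 bits


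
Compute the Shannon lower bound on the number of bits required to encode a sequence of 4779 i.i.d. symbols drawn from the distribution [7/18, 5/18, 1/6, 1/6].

Entropy H = 1.9049 bits/symbol
Minimum bits = H × n = 1.9049 × 4779
= 9103.40 bits


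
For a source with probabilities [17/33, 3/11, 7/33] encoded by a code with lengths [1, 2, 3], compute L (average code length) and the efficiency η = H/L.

Average length L = Σ p_i × l_i = 1.6970 bits
Entropy H = 1.4787 bits
Efficiency η = H/L × 100% = 87.14%


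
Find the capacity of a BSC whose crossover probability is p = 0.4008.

For BSC with error probability p:
C = 1 - H(p) where H(p) is binary entropy
H(0.4008) = -0.4008 × log₂(0.4008) - 0.5992 × log₂(0.5992)
H(p) = 0.9714
C = 1 - 0.9714 = 0.0286 bits/use


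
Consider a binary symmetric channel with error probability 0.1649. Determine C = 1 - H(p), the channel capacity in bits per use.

For BSC with error probability p:
C = 1 - H(p) where H(p) is binary entropy
H(0.1649) = -0.1649 × log₂(0.1649) - 0.8351 × log₂(0.8351)
H(p) = 0.6459
C = 1 - 0.6459 = 0.3541 bits/use


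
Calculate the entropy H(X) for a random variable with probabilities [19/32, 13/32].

H(X) = -Σ p(x) log₂ p(x)
  -19/32 × log₂(19/32) = 0.4465
  -13/32 × log₂(13/32) = 0.5279
H(X) = 0.9745 bits


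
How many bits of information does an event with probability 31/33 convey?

Information content I(x) = -log₂(p(x))
I = -log₂(31/33) = -log₂(0.9394)
I = 0.0902 bits


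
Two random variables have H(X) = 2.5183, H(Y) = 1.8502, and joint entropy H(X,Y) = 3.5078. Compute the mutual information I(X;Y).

I(X;Y) = H(X) + H(Y) - H(X,Y)
I(X;Y) = 2.5183 + 1.8502 - 3.5078 = 0.8607 bits


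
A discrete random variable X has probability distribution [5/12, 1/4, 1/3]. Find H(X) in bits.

H(X) = -Σ p(x) log₂ p(x)
  -5/12 × log₂(5/12) = 0.5263
  -1/4 × log₂(1/4) = 0.5000
  -1/3 × log₂(1/3) = 0.5283
H(X) = 1.5546 bits


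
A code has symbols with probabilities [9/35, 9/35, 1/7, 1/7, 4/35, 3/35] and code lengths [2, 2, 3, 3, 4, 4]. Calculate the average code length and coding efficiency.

Average length L = Σ p_i × l_i = 2.6857 bits
Entropy H = 2.4712 bits
Efficiency η = H/L × 100% = 92.01%


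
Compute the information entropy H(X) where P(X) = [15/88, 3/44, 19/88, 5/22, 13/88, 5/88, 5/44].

H(X) = -Σ p(x) log₂ p(x)
  -15/88 × log₂(15/88) = 0.4351
  -3/44 × log₂(3/44) = 0.2642
  -19/88 × log₂(19/88) = 0.4775
  -5/22 × log₂(5/22) = 0.4858
  -13/88 × log₂(13/88) = 0.4076
  -5/88 × log₂(5/88) = 0.2351
  -5/44 × log₂(5/44) = 0.3565
H(X) = 2.6617 bits


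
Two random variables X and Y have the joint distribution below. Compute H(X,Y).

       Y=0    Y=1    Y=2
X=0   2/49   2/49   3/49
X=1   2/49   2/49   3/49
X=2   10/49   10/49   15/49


H(X,Y) = -Σ p(x,y) log₂ p(x,y)
  p(0,0)=2/49: -0.0408 × log₂(0.0408) = 0.1884
  p(0,1)=2/49: -0.0408 × log₂(0.0408) = 0.1884
  p(0,2)=3/49: -0.0612 × log₂(0.0612) = 0.2467
  p(1,0)=2/49: -0.0408 × log₂(0.0408) = 0.1884
  p(1,1)=2/49: -0.0408 × log₂(0.0408) = 0.1884
  p(1,2)=3/49: -0.0612 × log₂(0.0612) = 0.2467
  p(2,0)=10/49: -0.2041 × log₂(0.2041) = 0.4679
  p(2,1)=10/49: -0.2041 × log₂(0.2041) = 0.4679
  p(2,2)=15/49: -0.3061 × log₂(0.3061) = 0.5228
H(X,Y) = 2.7055 bits


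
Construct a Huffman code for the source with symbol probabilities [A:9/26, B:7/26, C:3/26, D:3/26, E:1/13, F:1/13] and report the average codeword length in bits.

Huffman tree construction:
Combine smallest probabilities repeatedly
Resulting codes:
  A: 11 (length 2)
  B: 10 (length 2)
  C: 010 (length 3)
  D: 011 (length 3)
  E: 000 (length 3)
  F: 001 (length 3)
Average length = Σ p(s) × length(s) = 2.3846 bits


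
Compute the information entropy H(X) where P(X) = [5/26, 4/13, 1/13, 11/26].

H(X) = -Σ p(x) log₂ p(x)
  -5/26 × log₂(5/26) = 0.4574
  -4/13 × log₂(4/13) = 0.5232
  -1/13 × log₂(1/13) = 0.2846
  -11/26 × log₂(11/26) = 0.5250
H(X) = 1.7903 bits


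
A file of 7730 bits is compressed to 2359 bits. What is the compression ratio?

Compression ratio = Original / Compressed
= 7730 / 2359 = 3.28:1


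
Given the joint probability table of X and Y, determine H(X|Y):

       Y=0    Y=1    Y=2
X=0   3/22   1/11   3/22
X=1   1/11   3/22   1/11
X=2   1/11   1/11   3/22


H(X|Y) = Σ_y p(y) H(X|Y=y)
  p(Y=0) = 7/22, H(X|Y=0) = 1.5567
  p(Y=1) = 7/22, H(X|Y=1) = 1.5567
  p(Y=2) = 4/11, H(X|Y=2) = 1.5613
H(X|Y) = 0.3182×1.5567 + 0.3182×1.5567 + 0.3636×1.5613 = 1.5583 bits


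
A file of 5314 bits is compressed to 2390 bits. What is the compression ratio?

Compression ratio = Original / Compressed
= 5314 / 2390 = 2.22:1


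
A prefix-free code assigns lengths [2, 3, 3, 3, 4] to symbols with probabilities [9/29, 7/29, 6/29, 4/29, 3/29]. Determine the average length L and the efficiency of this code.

Average length L = Σ p_i × l_i = 2.7931 bits
Entropy H = 2.2219 bits
Efficiency η = H/L × 100% = 79.55%


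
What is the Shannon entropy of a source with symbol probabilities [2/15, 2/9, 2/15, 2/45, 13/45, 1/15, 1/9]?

H(X) = -Σ p(x) log₂ p(x)
  -2/15 × log₂(2/15) = 0.3876
  -2/9 × log₂(2/9) = 0.4822
  -2/15 × log₂(2/15) = 0.3876
  -2/45 × log₂(2/45) = 0.1996
  -13/45 × log₂(13/45) = 0.5175
  -1/15 × log₂(1/15) = 0.2605
  -1/9 × log₂(1/9) = 0.3522
H(X) = 2.5872 bits


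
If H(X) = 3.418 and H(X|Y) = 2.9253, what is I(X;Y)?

I(X;Y) = H(X) - H(X|Y)
I(X;Y) = 3.418 - 2.9253 = 0.4927 bits


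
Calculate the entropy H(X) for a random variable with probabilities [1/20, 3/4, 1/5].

H(X) = -Σ p(x) log₂ p(x)
  -1/20 × log₂(1/20) = 0.2161
  -3/4 × log₂(3/4) = 0.3113
  -1/5 × log₂(1/5) = 0.4644
H(X) = 0.9918 bits


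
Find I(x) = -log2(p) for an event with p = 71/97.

Information content I(x) = -log₂(p(x))
I = -log₂(71/97) = -log₂(0.7320)
I = 0.4502 bits


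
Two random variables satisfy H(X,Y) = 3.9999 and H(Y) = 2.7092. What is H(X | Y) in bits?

Chain rule: H(X,Y) = H(X|Y) + H(Y)
H(X|Y) = H(X,Y) - H(Y) = 3.9999 - 2.7092 = 1.2907 bits


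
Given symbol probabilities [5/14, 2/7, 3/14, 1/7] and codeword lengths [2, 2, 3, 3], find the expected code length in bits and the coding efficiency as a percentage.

Average length L = Σ p_i × l_i = 2.3571 bits
Entropy H = 1.9242 bits
Efficiency η = H/L × 100% = 81.63%


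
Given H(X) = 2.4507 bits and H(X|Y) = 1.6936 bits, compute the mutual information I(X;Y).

I(X;Y) = H(X) - H(X|Y)
I(X;Y) = 2.4507 - 1.6936 = 0.7571 bits


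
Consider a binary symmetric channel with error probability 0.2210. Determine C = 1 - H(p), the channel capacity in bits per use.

For BSC with error probability p:
C = 1 - H(p) where H(p) is binary entropy
H(0.2210) = -0.2210 × log₂(0.2210) - 0.7790 × log₂(0.7790)
H(p) = 0.7620
C = 1 - 0.7620 = 0.2380 bits/use


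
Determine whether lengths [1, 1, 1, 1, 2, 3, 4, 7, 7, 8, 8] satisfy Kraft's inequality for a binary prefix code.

Kraft inequality: Σ 2^(-l_i) ≤ 1 for prefix-free code
Calculating: 2^(-1) + 2^(-1) + 2^(-1) + 2^(-1) + 2^(-2) + 2^(-3) + 2^(-4) + 2^(-7) + 2^(-7) + 2^(-8) + 2^(-8)
= 0.5 + 0.5 + 0.5 + 0.5 + 0.25 + 0.125 + 0.0625 + 0.0078125 + 0.0078125 + 0.00390625 + 0.00390625
= 2.4609
Since 2.4609 > 1, prefix-free code does not exist


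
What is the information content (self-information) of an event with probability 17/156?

Information content I(x) = -log₂(p(x))
I = -log₂(17/156) = -log₂(0.1090)
I = 3.1979 bits


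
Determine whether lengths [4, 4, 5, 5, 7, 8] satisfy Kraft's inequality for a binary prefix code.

Kraft inequality: Σ 2^(-l_i) ≤ 1 for prefix-free code
Calculating: 2^(-4) + 2^(-4) + 2^(-5) + 2^(-5) + 2^(-7) + 2^(-8)
= 0.0625 + 0.0625 + 0.03125 + 0.03125 + 0.0078125 + 0.00390625
= 0.1992
Since 0.1992 ≤ 1, prefix-free code exists


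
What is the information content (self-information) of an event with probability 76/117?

Information content I(x) = -log₂(p(x))
I = -log₂(76/117) = -log₂(0.6496)
I = 0.6224 bits


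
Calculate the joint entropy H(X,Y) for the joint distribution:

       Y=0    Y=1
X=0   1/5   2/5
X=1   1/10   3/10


H(X,Y) = -Σ p(x,y) log₂ p(x,y)
  p(0,0)=1/5: -0.2000 × log₂(0.2000) = 0.4644
  p(0,1)=2/5: -0.4000 × log₂(0.4000) = 0.5288
  p(1,0)=1/10: -0.1000 × log₂(0.1000) = 0.3322
  p(1,1)=3/10: -0.3000 × log₂(0.3000) = 0.5211
H(X,Y) = 1.8464 bits


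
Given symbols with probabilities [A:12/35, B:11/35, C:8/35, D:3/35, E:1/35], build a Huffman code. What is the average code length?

Huffman tree construction:
Combine smallest probabilities repeatedly
Resulting codes:
  A: 11 (length 2)
  B: 10 (length 2)
  C: 01 (length 2)
  D: 001 (length 3)
  E: 000 (length 3)
Average length = Σ p(s) × length(s) = 2.1143 bits


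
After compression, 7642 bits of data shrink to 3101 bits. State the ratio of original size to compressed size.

Compression ratio = Original / Compressed
= 7642 / 3101 = 2.46:1


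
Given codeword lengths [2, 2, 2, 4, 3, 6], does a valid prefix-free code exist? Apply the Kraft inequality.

Kraft inequality: Σ 2^(-l_i) ≤ 1 for prefix-free code
Calculating: 2^(-2) + 2^(-2) + 2^(-2) + 2^(-4) + 2^(-3) + 2^(-6)
= 0.25 + 0.25 + 0.25 + 0.0625 + 0.125 + 0.015625
= 0.9531
Since 0.9531 ≤ 1, prefix-free code exists


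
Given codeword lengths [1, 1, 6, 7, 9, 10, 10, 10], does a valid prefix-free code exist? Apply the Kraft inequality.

Kraft inequality: Σ 2^(-l_i) ≤ 1 for prefix-free code
Calculating: 2^(-1) + 2^(-1) + 2^(-6) + 2^(-7) + 2^(-9) + 2^(-10) + 2^(-10) + 2^(-10)
= 0.5 + 0.5 + 0.015625 + 0.0078125 + 0.001953125 + 0.0009765625 + 0.0009765625 + 0.0009765625
= 1.0283
Since 1.0283 > 1, prefix-free code does not exist


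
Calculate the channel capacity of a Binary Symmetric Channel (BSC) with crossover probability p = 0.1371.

For BSC with error probability p:
C = 1 - H(p) where H(p) is binary entropy
H(0.1371) = -0.1371 × log₂(0.1371) - 0.8629 × log₂(0.8629)
H(p) = 0.5766
C = 1 - 0.5766 = 0.4234 bits/use


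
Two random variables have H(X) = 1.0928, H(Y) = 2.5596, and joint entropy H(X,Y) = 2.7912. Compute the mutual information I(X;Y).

I(X;Y) = H(X) + H(Y) - H(X,Y)
I(X;Y) = 1.0928 + 2.5596 - 2.7912 = 0.8612 bits


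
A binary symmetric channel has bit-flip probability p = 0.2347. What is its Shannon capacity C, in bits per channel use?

For BSC with error probability p:
C = 1 - H(p) where H(p) is binary entropy
H(0.2347) = -0.2347 × log₂(0.2347) - 0.7653 × log₂(0.7653)
H(p) = 0.7861
C = 1 - 0.7861 = 0.2139 bits/use


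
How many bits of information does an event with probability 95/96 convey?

Information content I(x) = -log₂(p(x))
I = -log₂(95/96) = -log₂(0.9896)
I = 0.0151 bits


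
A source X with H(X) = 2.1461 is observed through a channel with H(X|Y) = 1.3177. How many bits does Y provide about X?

I(X;Y) = H(X) - H(X|Y)
I(X;Y) = 2.1461 - 1.3177 = 0.8284 bits


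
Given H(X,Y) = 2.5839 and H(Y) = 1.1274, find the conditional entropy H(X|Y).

Chain rule: H(X,Y) = H(X|Y) + H(Y)
H(X|Y) = H(X,Y) - H(Y) = 2.5839 - 1.1274 = 1.4565 bits
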